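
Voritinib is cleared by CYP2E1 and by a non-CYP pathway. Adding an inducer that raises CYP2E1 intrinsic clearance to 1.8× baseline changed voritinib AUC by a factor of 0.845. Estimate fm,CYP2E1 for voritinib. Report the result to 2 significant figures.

0.23

Call the CYP2E1 fraction fm. After the interaction, CL_new/CL_old = fm × 1.8 + (1 − fm).
AUC ratio = 1 / (new CL fraction), so new CL fraction = 1 / 0.845 = 1.183.
fm × 1.8 + 1 − fm = 1.183  ⇒  fm × (1.8 − 1) = 0.1834  ⇒  fm = 0.23.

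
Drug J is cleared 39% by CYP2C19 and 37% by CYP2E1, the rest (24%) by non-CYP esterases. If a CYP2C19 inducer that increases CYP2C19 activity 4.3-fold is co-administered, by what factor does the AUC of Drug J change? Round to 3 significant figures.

The CYP2C19 pathway (39% of clearance) rises to 4.3× activity: 0.39 × 4.3 = 1.677.
CYP2E1 (37%) and the residual 24% are unaffected.
Relative clearance = 1.677 + 0.37 + 0.24 = 2.287.
AUC is inversely proportional to clearance, so the fold-change is 1 / 2.287 = 0.437.

0.437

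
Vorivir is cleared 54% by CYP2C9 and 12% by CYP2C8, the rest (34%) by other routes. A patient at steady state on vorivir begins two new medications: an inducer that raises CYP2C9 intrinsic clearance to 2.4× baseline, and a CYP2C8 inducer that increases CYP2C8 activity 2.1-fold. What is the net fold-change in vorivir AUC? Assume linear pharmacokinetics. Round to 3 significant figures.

0.530

CYP2C9: 0.54 × 2.4 = 1.296
CYP2C8: 0.12 × 2.1 = 0.252
Other: 0.34 (unchanged)
New clearance relative to baseline: 1.296 + 0.252 + 0.34 = 1.888.
AUC ∝ 1/CL: fold-change = 1 / 1.888 = 0.530.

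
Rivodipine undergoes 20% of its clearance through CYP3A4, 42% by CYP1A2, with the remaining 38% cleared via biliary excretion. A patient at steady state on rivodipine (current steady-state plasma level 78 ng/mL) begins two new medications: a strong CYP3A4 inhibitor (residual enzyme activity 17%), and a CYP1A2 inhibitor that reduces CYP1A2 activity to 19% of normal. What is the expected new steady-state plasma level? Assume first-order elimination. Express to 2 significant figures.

1.6 × 10² ng/mL

CYP3A4: 0.2 × 0.17 = 0.034
CYP1A2: 0.42 × 0.19 = 0.0798
Other: 0.38 (unchanged)
CL_new/CL_old = 0.034 + 0.0798 + 0.38 = 0.4938.
Dividing the baseline by the relative clearance: 78 / 0.4938 = 1.6 × 10² ng/mL.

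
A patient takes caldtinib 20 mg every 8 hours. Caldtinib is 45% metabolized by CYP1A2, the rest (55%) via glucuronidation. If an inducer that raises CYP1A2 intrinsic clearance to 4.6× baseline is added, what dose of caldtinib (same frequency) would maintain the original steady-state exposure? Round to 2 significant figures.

52 mg

CYP1A2: 0.45 × 4.6 = 2.07
Other: 0.55 (unchanged)
Relative clearance = 2.07 + 0.55 = 2.62.
Css,avg = (dose rate)/CL, so holding Css fixed requires dose ∝ CL: 20 × 2.62 = 52 mg.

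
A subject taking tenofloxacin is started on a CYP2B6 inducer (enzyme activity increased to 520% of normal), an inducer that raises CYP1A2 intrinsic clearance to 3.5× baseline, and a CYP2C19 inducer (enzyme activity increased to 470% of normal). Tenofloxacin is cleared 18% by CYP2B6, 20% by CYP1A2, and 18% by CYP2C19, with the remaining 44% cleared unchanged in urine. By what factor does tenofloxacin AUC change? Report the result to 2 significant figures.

0.34

The CYP2B6 pathway (18% of clearance) is boosted to 5.2× activity: 0.18 × 5.2 = 0.936.
The CYP1A2 pathway (20% of clearance) rises to 3.5× activity: 0.2 × 3.5 = 0.7.
The CYP2C19 pathway (18% of clearance) is boosted to 4.7× activity: 0.18 × 4.7 = 0.846.
Non-CYP routes (44%) are unchanged.
Relative clearance = 0.936 + 0.7 + 0.846 + 0.44 = 2.922.
Because AUC varies inversely with clearance, the combined effect is 1 / 2.922 = 0.34.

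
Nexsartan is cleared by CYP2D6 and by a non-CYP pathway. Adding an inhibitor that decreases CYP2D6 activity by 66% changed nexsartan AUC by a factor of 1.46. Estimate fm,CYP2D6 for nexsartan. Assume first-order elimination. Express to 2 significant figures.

CL'/CL = 1 / 1.46 = 0.6849
0.34·fm + (1 − fm) = 0.6849
fm = (0.6849 − 1) / (0.34 − 1) = 0.48

0.48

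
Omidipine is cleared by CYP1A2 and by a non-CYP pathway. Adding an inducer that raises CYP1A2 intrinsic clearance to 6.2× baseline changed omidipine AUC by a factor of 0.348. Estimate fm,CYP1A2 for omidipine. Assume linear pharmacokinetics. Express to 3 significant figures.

Write x for the fraction cleared via CYP1A2. The observed AUC change means clearance rose to 1/0.348 = 2.874 of baseline.
Only the CYP1A2 route changed, so 2.874 = x·6.2 + (1 − x), giving x = 0.360.

0.360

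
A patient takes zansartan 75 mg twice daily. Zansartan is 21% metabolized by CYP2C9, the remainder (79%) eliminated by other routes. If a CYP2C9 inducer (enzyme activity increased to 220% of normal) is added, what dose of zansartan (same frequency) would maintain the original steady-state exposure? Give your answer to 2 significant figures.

CYP2C9: 0.21 × 2.2 = 0.462
Other: 0.79 (unchanged)
CL_new/CL_old = 0.462 + 0.79 = 1.252.
Exposure is unchanged when dose changes in proportion to clearance. New dose = 75 mg × 1.252 = 94 mg.

94 mg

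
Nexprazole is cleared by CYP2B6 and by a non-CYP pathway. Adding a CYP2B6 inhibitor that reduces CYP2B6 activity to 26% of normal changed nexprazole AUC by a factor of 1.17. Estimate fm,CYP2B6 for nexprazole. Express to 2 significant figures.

0.20

Let x = fm,CYP2B6. Because AUC ∝ 1/CL, relative clearance fell to 1/1.17 = 0.8547.
Setting x·0.26 + (1 − x) = 0.8547 and solving: x = (0.8547 − 1)/(0.26 − 1) = 0.20.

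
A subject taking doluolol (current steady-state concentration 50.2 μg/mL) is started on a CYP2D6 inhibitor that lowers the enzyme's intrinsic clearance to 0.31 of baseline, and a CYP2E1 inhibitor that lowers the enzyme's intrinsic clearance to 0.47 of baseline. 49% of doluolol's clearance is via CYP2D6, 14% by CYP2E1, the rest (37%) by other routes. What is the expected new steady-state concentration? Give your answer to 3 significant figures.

CYP2D6: 0.49 × 0.31 = 0.1519
CYP2E1: 0.14 × 0.47 = 0.0658
Other: 0.37 (unchanged)
CL_new/CL_old = 0.1519 + 0.0658 + 0.37 = 0.5877.
Dividing the baseline by the relative clearance: 50.2 / 0.5877 = 85.4 μg/mL.

85.4 μg/mL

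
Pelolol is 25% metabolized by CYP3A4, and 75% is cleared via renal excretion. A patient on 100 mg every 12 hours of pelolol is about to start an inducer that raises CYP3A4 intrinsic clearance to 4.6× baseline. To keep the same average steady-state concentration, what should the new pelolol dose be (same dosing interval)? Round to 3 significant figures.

The CYP3A4 pathway (25% of clearance) increases to 4.6× activity: 0.25 × 4.6 = 1.15.
Non-CYP routes (75%) are unchanged.
CL_new/CL_old = 1.15 + 0.75 = 1.9.
Css,avg = (dose rate)/CL, so holding Css fixed requires dose ∝ CL: 100 × 1.9 = 190 mg.

190 mg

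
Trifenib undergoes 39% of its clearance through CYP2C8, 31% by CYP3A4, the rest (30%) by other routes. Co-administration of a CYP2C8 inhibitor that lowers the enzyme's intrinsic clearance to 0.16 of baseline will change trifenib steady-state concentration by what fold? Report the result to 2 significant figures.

1.5

The CYP2C8 pathway (39% of clearance) is reduced to 0.16× activity: 0.39 × 0.16 = 0.0624.
CYP3A4 (31%) and the residual 30% are unaffected.
Relative clearance = 0.0624 + 0.31 + 0.3 = 0.6724.
Since steady-state concentration ∝ 1/CL, the ratio is 1 / 0.6724 = 1.5.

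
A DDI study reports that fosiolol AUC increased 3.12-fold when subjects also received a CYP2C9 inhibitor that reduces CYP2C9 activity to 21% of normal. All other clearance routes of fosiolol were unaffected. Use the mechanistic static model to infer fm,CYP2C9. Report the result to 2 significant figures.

0.86

Call the CYP2C9 fraction fm. After the interaction, CL_new/CL_old = fm × 0.21 + (1 − fm).
AUC ratio = 1 / (new CL fraction), so new CL fraction = 1 / 3.12 = 0.3205.
fm × 0.21 + 1 − fm = 0.3205  ⇒  fm × (0.21 − 1) = −0.6795  ⇒  fm = 0.86.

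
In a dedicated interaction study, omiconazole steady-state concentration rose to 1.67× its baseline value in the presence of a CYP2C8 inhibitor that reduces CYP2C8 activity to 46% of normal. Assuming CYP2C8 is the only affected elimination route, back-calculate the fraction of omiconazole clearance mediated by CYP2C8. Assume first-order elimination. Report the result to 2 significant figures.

0.74

CL'/CL = 1 / 1.67 = 0.5988
0.46·fm + (1 − fm) = 0.5988
fm = (0.5988 − 1) / (0.46 − 1) = 0.74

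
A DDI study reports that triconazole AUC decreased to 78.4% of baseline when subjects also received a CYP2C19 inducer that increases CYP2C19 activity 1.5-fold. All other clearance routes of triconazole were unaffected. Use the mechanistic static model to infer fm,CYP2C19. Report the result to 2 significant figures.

0.55

Let fm be the CYP2C19 fraction. New clearance relative to baseline = fm × 1.5 + (1 − fm).
AUC ratio = 1 / (new CL fraction), so new CL fraction = 1 / 0.784 = 1.276.
fm × 1.5 + 1 − fm = 1.276  ⇒  fm × (1.5 − 1) = 0.2755  ⇒  fm = 0.55.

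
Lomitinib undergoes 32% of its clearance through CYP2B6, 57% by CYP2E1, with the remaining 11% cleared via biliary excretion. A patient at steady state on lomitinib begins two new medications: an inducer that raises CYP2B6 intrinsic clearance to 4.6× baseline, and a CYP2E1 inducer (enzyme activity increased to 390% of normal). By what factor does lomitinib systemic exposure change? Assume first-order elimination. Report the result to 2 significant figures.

The CYP2B6 pathway (32% of clearance) rises to 4.6× activity: 0.32 × 4.6 = 1.472.
The CYP2E1 pathway (57% of clearance) increases to 3.9× activity: 0.57 × 3.9 = 2.223.
The remaining 11% of clearance is unaffected.
New clearance relative to baseline: 1.472 + 2.223 + 0.11 = 3.805.
Net systemic exposure ratio = 1 / 3.805 = 0.26.

0.26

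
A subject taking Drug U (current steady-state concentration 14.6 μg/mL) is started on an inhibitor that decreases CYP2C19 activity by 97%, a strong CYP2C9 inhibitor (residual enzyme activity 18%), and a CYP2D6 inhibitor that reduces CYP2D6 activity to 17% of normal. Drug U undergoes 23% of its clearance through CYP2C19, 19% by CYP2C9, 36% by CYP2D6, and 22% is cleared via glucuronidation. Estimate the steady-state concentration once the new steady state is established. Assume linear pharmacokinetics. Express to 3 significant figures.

45.3 μg/mL

The CYP2C19 pathway (23% of clearance) is reduced to 0.03× activity: 0.23 × 0.03 = 0.0069.
The CYP2C9 pathway (19% of clearance) drops to 0.18× activity: 0.19 × 0.18 = 0.0342.
The CYP2D6 pathway (36% of clearance) is reduced to 0.17× activity: 0.36 × 0.17 = 0.0612.
Non-CYP routes (22%) are unchanged.
Relative clearance = 0.0069 + 0.0342 + 0.0612 + 0.22 = 0.3223.
Steady-state concentration ∝ 1/CL: new value = 14.6 / 0.3223 = 45.3 μg/mL.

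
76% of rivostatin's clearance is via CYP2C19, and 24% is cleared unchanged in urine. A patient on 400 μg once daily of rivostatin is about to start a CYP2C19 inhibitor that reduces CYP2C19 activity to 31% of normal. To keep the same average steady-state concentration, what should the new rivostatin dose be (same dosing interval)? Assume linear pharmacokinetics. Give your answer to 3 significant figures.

The CYP2C19 pathway (76% of clearance) drops to 0.31× activity: 0.76 × 0.31 = 0.2356.
The remaining 24% of clearance is unaffected.
Relative clearance = 0.2356 + 0.24 = 0.4756.
Exposure is unchanged when dose changes in proportion to clearance. New dose = 400 μg × 0.4756 = 190 μg.

190 μg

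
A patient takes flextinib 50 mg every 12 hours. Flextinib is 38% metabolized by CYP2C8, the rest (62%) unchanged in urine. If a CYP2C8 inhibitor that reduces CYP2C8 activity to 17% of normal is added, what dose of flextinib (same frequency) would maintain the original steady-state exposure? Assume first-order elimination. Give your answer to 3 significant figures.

34.2 mg

The CYP2C8 pathway (38% of clearance) is reduced to 0.17× activity: 0.38 × 0.17 = 0.0646.
The remaining 62% of clearance is unaffected.
New clearance relative to baseline: 0.0646 + 0.62 = 0.6846.
To maintain the same steady-state level, dose must scale with clearance: new dose = 50 × 0.6846 = 34.2 mg.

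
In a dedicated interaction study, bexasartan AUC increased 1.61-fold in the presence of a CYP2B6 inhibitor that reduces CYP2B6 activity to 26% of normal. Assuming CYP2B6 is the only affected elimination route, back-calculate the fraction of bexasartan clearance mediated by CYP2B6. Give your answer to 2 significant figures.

CL'/CL = 1 / 1.61 = 0.6211
0.26·fm + (1 − fm) = 0.6211
fm = (0.6211 − 1) / (0.26 − 1) = 0.51

0.51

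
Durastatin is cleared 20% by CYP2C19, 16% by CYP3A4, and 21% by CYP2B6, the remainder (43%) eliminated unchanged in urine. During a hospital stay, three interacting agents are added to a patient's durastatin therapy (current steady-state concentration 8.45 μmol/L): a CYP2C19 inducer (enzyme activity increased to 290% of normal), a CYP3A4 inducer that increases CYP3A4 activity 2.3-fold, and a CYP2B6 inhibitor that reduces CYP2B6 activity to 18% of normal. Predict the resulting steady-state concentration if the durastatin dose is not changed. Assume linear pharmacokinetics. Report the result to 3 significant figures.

CYP2C19: 0.2 × 2.9 = 0.58
CYP3A4: 0.16 × 2.3 = 0.368
CYP2B6: 0.21 × 0.18 = 0.0378
Other: 0.43 (unchanged)
New clearance relative to baseline: 0.58 + 0.368 + 0.0378 + 0.43 = 1.4158.
New steady-state concentration = 8.45 / 1.4158 = 5.97 μmol/L (concentration scales inversely with clearance).

5.97 μmol/L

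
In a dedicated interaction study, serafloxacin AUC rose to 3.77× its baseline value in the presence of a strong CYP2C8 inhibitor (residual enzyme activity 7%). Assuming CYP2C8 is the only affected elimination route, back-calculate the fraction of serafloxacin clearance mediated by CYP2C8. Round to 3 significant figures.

Let x = fm,CYP2C8. Because AUC ∝ 1/CL, relative clearance fell to 1/3.77 = 0.2653.
Setting x·0.07 + (1 − x) = 0.2653 and solving: x = (0.2653 − 1)/(0.07 − 1) = 0.790.

0.790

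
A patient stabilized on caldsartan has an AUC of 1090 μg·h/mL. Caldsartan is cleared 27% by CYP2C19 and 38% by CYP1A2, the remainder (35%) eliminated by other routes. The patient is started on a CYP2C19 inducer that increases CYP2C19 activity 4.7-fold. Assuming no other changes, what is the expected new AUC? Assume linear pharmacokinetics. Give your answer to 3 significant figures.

545 μg·h/mL

CYP2C19: 0.27 × 4.7 = 1.269
CYP1A2: 0.38 (unchanged)
Other: 0.35 (unchanged)
Relative clearance = 1.269 + 0.38 + 0.35 = 1.999.
With dosing unchanged, AUC scales as 1/CL: 1090 / 1.999 = 545 μg·h/mL.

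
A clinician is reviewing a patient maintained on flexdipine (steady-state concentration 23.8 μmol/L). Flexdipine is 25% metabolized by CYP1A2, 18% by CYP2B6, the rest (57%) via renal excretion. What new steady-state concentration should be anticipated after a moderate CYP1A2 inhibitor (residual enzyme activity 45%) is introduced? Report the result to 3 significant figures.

27.6 μmol/L

The CYP1A2 pathway (25% of clearance) is reduced to 0.45× activity: 0.25 × 0.45 = 0.1125.
CYP2B6 (18%) and the residual 57% are unaffected.
Relative clearance = 0.1125 + 0.18 + 0.57 = 0.8625.
New steady-state concentration = baseline ÷ relative clearance = 23.8 / 0.8625 = 27.6 μmol/L.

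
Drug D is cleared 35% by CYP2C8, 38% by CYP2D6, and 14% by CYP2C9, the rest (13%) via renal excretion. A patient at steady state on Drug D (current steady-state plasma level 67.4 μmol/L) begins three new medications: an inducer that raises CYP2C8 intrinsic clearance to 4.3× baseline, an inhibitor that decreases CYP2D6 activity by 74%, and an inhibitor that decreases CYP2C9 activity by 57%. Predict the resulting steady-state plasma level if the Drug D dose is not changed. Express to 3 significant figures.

The CYP2C8 pathway (35% of clearance) rises to 4.3× activity: 0.35 × 4.3 = 1.505.
The CYP2D6 pathway (38% of clearance) falls to 0.26× activity: 0.38 × 0.26 = 0.0988.
The CYP2C9 pathway (14% of clearance) drops to 0.43× activity: 0.14 × 0.43 = 0.0602.
The remaining 13% of clearance is unaffected.
CL_new/CL_old = 1.505 + 0.0988 + 0.0602 + 0.13 = 1.794.
Steady-state plasma level ∝ 1/CL: new value = 67.4 / 1.794 = 37.6 μmol/L.

37.6 μmol/L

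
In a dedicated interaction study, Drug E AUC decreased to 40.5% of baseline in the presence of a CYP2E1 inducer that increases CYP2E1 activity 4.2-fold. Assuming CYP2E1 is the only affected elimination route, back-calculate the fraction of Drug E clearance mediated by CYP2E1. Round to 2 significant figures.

0.46

Let fm be the CYP2E1 fraction. New clearance relative to baseline = fm × 4.2 + (1 − fm).
AUC ratio = 1 / (new CL fraction), so new CL fraction = 1 / 0.405 = 2.469.
fm × 4.2 + 1 − fm = 2.469  ⇒  fm × (4.2 − 1) = 1.469  ⇒  fm = 0.46.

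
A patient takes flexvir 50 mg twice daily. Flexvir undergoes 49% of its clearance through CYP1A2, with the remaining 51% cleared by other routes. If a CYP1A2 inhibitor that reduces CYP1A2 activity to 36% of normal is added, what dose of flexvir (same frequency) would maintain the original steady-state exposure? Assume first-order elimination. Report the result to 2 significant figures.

34 mg

CYP1A2: 0.49 × 0.36 = 0.1764
Other: 0.51 (unchanged)
New clearance relative to baseline: 0.1764 + 0.51 = 0.6864.
Exposure is unchanged when dose changes in proportion to clearance. New dose = 50 mg × 0.6864 = 34 mg.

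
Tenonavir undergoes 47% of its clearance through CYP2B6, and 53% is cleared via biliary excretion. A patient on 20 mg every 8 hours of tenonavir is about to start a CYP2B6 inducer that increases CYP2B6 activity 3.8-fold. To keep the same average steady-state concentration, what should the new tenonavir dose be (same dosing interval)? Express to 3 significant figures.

The CYP2B6 pathway (47% of clearance) is boosted to 3.8× activity: 0.47 × 3.8 = 1.786.
The remaining 53% of clearance is unaffected.
New clearance relative to baseline: 1.786 + 0.53 = 2.316.
Css,avg = (dose rate)/CL, so holding Css fixed requires dose ∝ CL: 20 × 2.316 = 46.3 mg.

46.3 mg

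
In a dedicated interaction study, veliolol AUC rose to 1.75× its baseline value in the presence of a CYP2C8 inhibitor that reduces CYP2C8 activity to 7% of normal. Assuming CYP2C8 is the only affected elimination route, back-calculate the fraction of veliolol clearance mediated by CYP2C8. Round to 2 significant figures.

0.46

Call the CYP2C8 fraction fm. After the interaction, CL_new/CL_old = fm × 0.07 + (1 − fm).
AUC ratio = 1 / (new CL fraction), so new CL fraction = 1 / 1.75 = 0.5714.
fm × 0.07 + 1 − fm = 0.5714  ⇒  fm × (0.07 − 1) = −0.4286  ⇒  fm = 0.46.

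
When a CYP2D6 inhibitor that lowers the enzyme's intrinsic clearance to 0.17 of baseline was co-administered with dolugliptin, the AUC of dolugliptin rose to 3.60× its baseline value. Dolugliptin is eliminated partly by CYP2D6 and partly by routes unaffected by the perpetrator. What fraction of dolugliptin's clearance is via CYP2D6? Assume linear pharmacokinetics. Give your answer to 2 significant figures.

Let x = fm,CYP2D6. Because AUC ∝ 1/CL, relative clearance fell to 1/3.60 = 0.2778.
Only the CYP2D6 route changed, so 0.2778 = x·0.17 + (1 − x), giving x = 0.87.

0.87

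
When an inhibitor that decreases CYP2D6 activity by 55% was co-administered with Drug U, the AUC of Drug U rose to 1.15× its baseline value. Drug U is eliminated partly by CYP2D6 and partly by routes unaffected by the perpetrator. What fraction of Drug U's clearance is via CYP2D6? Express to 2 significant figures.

Call the CYP2D6 fraction fm. After the interaction, CL_new/CL_old = fm × 0.45 + (1 − fm).
AUC ratio = 1 / (new CL fraction), so new CL fraction = 1 / 1.15 = 0.8696.
fm × 0.45 + 1 − fm = 0.8696  ⇒  fm × (0.45 − 1) = −0.1304  ⇒  fm = 0.24.

0.24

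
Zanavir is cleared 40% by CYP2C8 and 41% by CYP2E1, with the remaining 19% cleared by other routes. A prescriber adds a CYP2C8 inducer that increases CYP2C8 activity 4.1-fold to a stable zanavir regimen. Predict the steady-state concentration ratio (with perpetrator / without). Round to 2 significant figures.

0.45

The CYP2C8 pathway (40% of clearance) is boosted to 4.1× activity: 0.4 × 4.1 = 1.64.
CYP2E1 (41%) and the residual 19% are unaffected.
CL_new/CL_old = 1.64 + 0.41 + 0.19 = 2.24.
Since steady-state concentration ∝ 1/CL, the ratio is 1 / 2.24 = 0.45.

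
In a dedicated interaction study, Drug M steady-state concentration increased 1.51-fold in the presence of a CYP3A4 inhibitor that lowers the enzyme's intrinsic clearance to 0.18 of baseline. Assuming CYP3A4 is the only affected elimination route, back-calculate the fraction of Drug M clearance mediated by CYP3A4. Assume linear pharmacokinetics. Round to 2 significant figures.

Call the CYP3A4 fraction fm. After the interaction, CL_new/CL_old = fm × 0.18 + (1 − fm).
Steady-state concentration ratio = 1 / (new CL fraction), so new CL fraction = 1 / 1.51 = 0.6623.
fm × 0.18 + 1 − fm = 0.6623  ⇒  fm × (0.18 − 1) = −0.3377  ⇒  fm = 0.41.

0.41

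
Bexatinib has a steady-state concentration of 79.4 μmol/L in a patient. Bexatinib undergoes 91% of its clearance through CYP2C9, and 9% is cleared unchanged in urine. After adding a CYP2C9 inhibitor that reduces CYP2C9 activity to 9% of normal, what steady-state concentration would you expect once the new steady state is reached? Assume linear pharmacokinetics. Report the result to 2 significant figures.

The CYP2C9 pathway (91% of clearance) falls to 0.09× activity: 0.91 × 0.09 = 0.0819.
The remaining 9% of clearance is unaffected.
New clearance relative to baseline: 0.0819 + 0.09 = 0.1719.
With dosing unchanged, steady-state concentration scales as 1/CL: 79.4 / 0.1719 = 4.6 × 10² μmol/L.

4.6 × 10² μmol/L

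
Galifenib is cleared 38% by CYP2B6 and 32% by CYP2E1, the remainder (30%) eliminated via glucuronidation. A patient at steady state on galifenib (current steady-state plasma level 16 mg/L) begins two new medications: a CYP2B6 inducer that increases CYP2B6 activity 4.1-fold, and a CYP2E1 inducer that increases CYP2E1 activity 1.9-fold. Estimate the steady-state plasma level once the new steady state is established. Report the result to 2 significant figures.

6.5 mg/L

CYP2B6: 0.38 × 4.1 = 1.558
CYP2E1: 0.32 × 1.9 = 0.608
Other: 0.3 (unchanged)
CL_new/CL_old = 1.558 + 0.608 + 0.3 = 2.466.
Dividing the baseline by the relative clearance: 16 / 2.466 = 6.5 mg/L.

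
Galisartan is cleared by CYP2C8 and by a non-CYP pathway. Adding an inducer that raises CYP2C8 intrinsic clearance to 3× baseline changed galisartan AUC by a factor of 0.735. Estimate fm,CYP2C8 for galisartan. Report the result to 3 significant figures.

0.180

Let fm be the CYP2C8 fraction. New clearance relative to baseline = fm × 3 + (1 − fm).
AUC ratio = 1 / (new CL fraction), so new CL fraction = 1 / 0.735 = 1.361.
fm × 3 + 1 − fm = 1.361  ⇒  fm × (3 − 1) = 0.3605  ⇒  fm = 0.180.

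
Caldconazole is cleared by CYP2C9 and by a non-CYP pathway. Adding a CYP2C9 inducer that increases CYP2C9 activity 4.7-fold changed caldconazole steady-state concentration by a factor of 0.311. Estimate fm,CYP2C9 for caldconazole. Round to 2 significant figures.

0.60

Let fm be the CYP2C9 fraction. New clearance relative to baseline = fm × 4.7 + (1 − fm).
Steady-state concentration ratio = 1 / (new CL fraction), so new CL fraction = 1 / 0.311 = 3.215.
fm × 4.7 + 1 − fm = 3.215  ⇒  fm × (4.7 − 1) = 2.215  ⇒  fm = 0.60.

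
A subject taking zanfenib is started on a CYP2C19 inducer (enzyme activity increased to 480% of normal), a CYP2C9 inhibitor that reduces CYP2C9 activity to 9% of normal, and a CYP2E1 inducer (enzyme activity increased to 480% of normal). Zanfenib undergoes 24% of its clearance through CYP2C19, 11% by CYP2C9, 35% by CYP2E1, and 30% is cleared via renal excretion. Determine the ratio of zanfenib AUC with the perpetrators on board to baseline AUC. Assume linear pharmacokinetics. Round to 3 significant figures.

CYP2C19: 0.24 × 4.8 = 1.152
CYP2C9: 0.11 × 0.09 = 0.0099
CYP2E1: 0.35 × 4.8 = 1.68
Other: 0.3 (unchanged)
New clearance relative to baseline: 1.152 + 0.0099 + 1.68 + 0.3 = 3.1419.
Because AUC varies inversely with clearance, the combined effect is 1 / 3.1419 = 0.318.

0.318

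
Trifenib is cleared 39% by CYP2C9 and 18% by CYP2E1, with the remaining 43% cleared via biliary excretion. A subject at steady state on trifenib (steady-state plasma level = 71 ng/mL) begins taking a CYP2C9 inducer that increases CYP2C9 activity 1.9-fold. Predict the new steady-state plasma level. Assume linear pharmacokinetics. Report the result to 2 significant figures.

53 ng/mL

The CYP2C9 pathway (39% of clearance) rises to 1.9× activity: 0.39 × 1.9 = 0.741.
CYP2E1 (18%) and the residual 43% are unaffected.
New clearance relative to baseline: 0.741 + 0.18 + 0.43 = 1.351.
New steady-state plasma level = baseline ÷ relative clearance = 71 / 1.351 = 53 ng/mL.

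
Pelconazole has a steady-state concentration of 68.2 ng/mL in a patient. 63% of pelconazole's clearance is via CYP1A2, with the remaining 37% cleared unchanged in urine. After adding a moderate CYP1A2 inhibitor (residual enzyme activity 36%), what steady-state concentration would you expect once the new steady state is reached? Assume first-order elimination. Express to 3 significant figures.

114 ng/mL

The CYP1A2 pathway (63% of clearance) is reduced to 0.36× activity: 0.63 × 0.36 = 0.2268.
Non-CYP routes (37%) are unchanged.
New clearance relative to baseline: 0.2268 + 0.37 = 0.5968.
Steady-state concentration ∝ 1/CL, so new value = 68.2 / 0.5968 = 114 ng/mL.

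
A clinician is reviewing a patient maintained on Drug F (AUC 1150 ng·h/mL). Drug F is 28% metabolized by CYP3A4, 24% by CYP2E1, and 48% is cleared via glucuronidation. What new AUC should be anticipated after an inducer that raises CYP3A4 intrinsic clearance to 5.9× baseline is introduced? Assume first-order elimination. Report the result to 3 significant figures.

CYP3A4: 0.28 × 5.9 = 1.652
CYP2E1: 0.24 (unchanged)
Other: 0.48 (unchanged)
Relative clearance = 1.652 + 0.24 + 0.48 = 2.372.
AUC ∝ 1/CL, so new value = 1150 / 2.372 = 485 ng·h/mL.

485 ng·h/mL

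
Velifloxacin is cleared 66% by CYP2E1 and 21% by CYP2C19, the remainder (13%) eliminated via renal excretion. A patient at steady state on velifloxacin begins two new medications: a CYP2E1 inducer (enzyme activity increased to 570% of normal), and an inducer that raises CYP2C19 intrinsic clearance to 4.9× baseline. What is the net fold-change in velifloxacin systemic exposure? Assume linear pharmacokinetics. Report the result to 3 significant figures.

The CYP2E1 pathway (66% of clearance) is boosted to 5.7× activity: 0.66 × 5.7 = 3.762.
The CYP2C19 pathway (21% of clearance) rises to 4.9× activity: 0.21 × 4.9 = 1.029.
Non-CYP routes (13%) are unchanged.
Relative clearance = 3.762 + 1.029 + 0.13 = 4.921.
Because systemic exposure varies inversely with clearance, the combined effect is 1 / 4.921 = 0.203.

0.203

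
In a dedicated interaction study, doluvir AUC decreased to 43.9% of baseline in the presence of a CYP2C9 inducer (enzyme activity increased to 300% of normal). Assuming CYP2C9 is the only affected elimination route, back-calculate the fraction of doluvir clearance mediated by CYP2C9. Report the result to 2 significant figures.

0.64

Let fm be the CYP2C9 fraction. New clearance relative to baseline = fm × 3 + (1 − fm).
AUC ratio = 1 / (new CL fraction), so new CL fraction = 1 / 0.439 = 2.278.
fm × 3 + 1 − fm = 2.278  ⇒  fm × (3 − 1) = 1.278  ⇒  fm = 0.64.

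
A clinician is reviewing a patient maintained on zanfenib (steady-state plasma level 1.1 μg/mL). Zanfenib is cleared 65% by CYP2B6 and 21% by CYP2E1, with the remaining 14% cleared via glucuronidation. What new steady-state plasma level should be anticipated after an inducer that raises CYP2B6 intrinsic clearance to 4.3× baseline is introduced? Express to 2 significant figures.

0.35 μg/mL

The CYP2B6 pathway (65% of clearance) is boosted to 4.3× activity: 0.65 × 4.3 = 2.795.
CYP2E1 (21%) and the residual 14% are unaffected.
New clearance relative to baseline: 2.795 + 0.21 + 0.14 = 3.145.
With dosing unchanged, steady-state plasma level scales as 1/CL: 1.1 / 3.145 = 0.35 μg/mL.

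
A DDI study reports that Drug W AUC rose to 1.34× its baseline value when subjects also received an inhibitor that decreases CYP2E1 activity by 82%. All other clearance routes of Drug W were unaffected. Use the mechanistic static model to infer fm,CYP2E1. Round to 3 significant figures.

0.309

Let x = fm,CYP2E1. Because AUC ∝ 1/CL, relative clearance fell to 1/1.34 = 0.7463.
Only the CYP2E1 route changed, so 0.7463 = x·0.18 + (1 − x), giving x = 0.309.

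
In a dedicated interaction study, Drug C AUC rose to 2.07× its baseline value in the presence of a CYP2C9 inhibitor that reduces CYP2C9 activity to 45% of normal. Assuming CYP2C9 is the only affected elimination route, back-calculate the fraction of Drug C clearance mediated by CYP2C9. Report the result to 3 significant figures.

Let x = fm,CYP2C9. Because AUC ∝ 1/CL, relative clearance fell to 1/2.07 = 0.4831.
Setting x·0.45 + (1 − x) = 0.4831 and solving: x = (0.4831 − 1)/(0.45 − 1) = 0.940.

0.940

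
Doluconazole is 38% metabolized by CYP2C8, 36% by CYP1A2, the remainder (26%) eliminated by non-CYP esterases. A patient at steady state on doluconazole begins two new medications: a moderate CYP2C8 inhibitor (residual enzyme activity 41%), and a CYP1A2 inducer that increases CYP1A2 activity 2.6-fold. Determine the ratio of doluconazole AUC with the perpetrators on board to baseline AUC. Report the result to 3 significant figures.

The CYP2C8 pathway (38% of clearance) drops to 0.41× activity: 0.38 × 0.41 = 0.1558.
The CYP1A2 pathway (36% of clearance) rises to 2.6× activity: 0.36 × 2.6 = 0.936.
The remaining 26% of clearance is unaffected.
Relative clearance = 0.1558 + 0.936 + 0.26 = 1.3518.
AUC ∝ 1/CL: fold-change = 1 / 1.3518 = 0.740.

0.740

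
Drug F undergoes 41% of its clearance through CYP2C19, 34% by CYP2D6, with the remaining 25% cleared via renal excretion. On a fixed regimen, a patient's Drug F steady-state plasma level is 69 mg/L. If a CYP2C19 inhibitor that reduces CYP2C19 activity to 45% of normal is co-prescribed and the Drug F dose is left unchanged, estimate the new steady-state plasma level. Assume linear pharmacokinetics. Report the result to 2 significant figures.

The CYP2C19 pathway (41% of clearance) drops to 0.45× activity: 0.41 × 0.45 = 0.1845.
CYP2D6 (34%) and the residual 25% are unaffected.
New clearance relative to baseline: 0.1845 + 0.34 + 0.25 = 0.7745.
Steady-state plasma level ∝ 1/CL, so new value = 69 / 0.7745 = 89 mg/L.

89 mg/L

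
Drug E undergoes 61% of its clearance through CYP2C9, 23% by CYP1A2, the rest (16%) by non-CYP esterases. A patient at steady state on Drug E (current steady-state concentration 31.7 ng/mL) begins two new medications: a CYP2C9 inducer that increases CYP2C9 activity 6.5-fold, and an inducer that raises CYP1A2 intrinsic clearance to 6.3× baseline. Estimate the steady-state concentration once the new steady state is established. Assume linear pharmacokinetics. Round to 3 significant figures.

CYP2C9: 0.61 × 6.5 = 3.965
CYP1A2: 0.23 × 6.3 = 1.449
Other: 0.16 (unchanged)
CL_new/CL_old = 3.965 + 1.449 + 0.16 = 5.574.
New steady-state concentration = 31.7 / 5.574 = 5.69 ng/mL (concentration scales inversely with clearance).

5.69 ng/mL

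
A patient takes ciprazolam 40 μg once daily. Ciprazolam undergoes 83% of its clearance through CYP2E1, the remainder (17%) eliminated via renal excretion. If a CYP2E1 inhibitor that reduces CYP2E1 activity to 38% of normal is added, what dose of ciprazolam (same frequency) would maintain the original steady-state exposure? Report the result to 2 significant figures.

The CYP2E1 pathway (83% of clearance) is reduced to 0.38× activity: 0.83 × 0.38 = 0.3154.
The remaining 17% of clearance is unaffected.
Relative clearance = 0.3154 + 0.17 = 0.4854.
Css,avg = (dose rate)/CL, so holding Css fixed requires dose ∝ CL: 40 × 0.4854 = 19 μg.

19 μg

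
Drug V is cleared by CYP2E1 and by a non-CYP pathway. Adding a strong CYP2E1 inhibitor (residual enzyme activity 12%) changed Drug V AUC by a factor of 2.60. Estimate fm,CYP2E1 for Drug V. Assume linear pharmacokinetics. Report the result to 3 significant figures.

Let x = fm,CYP2E1. Because AUC ∝ 1/CL, relative clearance fell to 1/2.60 = 0.3846.
Setting x·0.12 + (1 − x) = 0.3846 and solving: x = (0.3846 − 1)/(0.12 − 1) = 0.699.

0.699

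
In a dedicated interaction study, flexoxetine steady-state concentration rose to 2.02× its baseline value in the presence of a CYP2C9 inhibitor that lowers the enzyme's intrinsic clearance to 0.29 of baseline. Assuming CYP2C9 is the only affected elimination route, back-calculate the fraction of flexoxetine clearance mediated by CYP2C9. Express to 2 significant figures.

0.71

Write x for the fraction cleared via CYP2C9. The observed steady-state concentration change means clearance fell to 1/2.02 = 0.495 of baseline.
Setting x·0.29 + (1 − x) = 0.495 and solving: x = (0.495 − 1)/(0.29 − 1) = 0.71.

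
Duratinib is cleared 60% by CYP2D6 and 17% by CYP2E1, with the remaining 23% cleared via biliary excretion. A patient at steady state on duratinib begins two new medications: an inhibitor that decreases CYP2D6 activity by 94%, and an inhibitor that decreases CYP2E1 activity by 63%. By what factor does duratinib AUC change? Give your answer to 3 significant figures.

3.04

The CYP2D6 pathway (60% of clearance) drops to 0.06× activity: 0.6 × 0.06 = 0.036.
The CYP2E1 pathway (17% of clearance) drops to 0.37× activity: 0.17 × 0.37 = 0.0629.
The remaining 23% of clearance is unaffected.
New clearance relative to baseline: 0.036 + 0.0629 + 0.23 = 0.3289.
Net AUC ratio = 1 / 0.3289 = 3.04.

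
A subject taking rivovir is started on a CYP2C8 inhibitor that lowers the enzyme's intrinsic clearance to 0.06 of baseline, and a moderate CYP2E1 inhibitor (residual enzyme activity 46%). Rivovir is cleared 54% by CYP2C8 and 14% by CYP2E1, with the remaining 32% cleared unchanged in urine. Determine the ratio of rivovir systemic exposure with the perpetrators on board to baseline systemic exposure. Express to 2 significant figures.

The CYP2C8 pathway (54% of clearance) is reduced to 0.06× activity: 0.54 × 0.06 = 0.0324.
The CYP2E1 pathway (14% of clearance) is reduced to 0.46× activity: 0.14 × 0.46 = 0.0644.
The remaining 32% of clearance is unaffected.
Relative clearance = 0.0324 + 0.0644 + 0.32 = 0.4168.
Net systemic exposure ratio = 1 / 0.4168 = 2.4.

2.4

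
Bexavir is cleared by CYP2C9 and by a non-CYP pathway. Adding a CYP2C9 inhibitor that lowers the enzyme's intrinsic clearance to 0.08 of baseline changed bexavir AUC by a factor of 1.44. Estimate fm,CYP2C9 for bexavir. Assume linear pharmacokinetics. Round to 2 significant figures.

0.33

Call the CYP2C9 fraction fm. After the interaction, CL_new/CL_old = fm × 0.08 + (1 − fm).
AUC ratio = 1 / (new CL fraction), so new CL fraction = 1 / 1.44 = 0.6944.
fm × 0.08 + 1 − fm = 0.6944  ⇒  fm × (0.08 − 1) = −0.3056  ⇒  fm = 0.33.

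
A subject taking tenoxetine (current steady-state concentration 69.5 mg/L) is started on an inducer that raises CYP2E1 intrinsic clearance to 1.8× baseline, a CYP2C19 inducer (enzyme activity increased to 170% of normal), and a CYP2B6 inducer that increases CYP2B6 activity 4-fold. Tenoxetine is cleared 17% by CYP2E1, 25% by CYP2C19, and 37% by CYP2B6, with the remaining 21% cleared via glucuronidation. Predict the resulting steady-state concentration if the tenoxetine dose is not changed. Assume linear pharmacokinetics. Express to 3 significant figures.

The CYP2E1 pathway (17% of clearance) increases to 1.8× activity: 0.17 × 1.8 = 0.306.
The CYP2C19 pathway (25% of clearance) rises to 1.7× activity: 0.25 × 1.7 = 0.425.
The CYP2B6 pathway (37% of clearance) is boosted to 4× activity: 0.37 × 4 = 1.48.
The remaining 21% of clearance is unaffected.
New clearance relative to baseline: 0.306 + 0.425 + 1.48 + 0.21 = 2.421.
Steady-state concentration ∝ 1/CL: new value = 69.5 / 2.421 = 28.7 mg/L.

28.7 mg/L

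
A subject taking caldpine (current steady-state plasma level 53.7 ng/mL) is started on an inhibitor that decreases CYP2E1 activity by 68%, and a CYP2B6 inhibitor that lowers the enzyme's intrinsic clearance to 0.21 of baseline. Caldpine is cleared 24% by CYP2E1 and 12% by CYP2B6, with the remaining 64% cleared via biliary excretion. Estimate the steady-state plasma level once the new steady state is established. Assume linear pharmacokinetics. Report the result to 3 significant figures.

72.4 ng/mL

The CYP2E1 pathway (24% of clearance) falls to 0.32× activity: 0.24 × 0.32 = 0.0768.
The CYP2B6 pathway (12% of clearance) is reduced to 0.21× activity: 0.12 × 0.21 = 0.0252.
The remaining 64% of clearance is unaffected.
New clearance relative to baseline: 0.0768 + 0.0252 + 0.64 = 0.742.
Dividing the baseline by the relative clearance: 53.7 / 0.742 = 72.4 ng/mL.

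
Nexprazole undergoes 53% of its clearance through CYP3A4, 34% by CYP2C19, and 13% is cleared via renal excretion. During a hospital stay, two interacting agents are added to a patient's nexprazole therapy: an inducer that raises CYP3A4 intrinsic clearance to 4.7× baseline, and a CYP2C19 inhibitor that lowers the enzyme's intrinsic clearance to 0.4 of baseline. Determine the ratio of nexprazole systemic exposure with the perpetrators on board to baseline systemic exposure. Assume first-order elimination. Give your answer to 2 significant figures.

CYP3A4: 0.53 × 4.7 = 2.491
CYP2C19: 0.34 × 0.4 = 0.136
Other: 0.13 (unchanged)
New clearance relative to baseline: 2.491 + 0.136 + 0.13 = 2.757.
Systemic exposure ∝ 1/CL: fold-change = 1 / 2.757 = 0.36.

0.36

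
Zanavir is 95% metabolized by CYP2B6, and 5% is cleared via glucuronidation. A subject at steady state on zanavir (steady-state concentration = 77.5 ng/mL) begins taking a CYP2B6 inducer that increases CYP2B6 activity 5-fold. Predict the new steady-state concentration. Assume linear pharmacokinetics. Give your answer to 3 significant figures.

The CYP2B6 pathway (95% of clearance) increases to 5× activity: 0.95 × 5 = 4.75.
The remaining 5% of clearance is unaffected.
New clearance relative to baseline: 4.75 + 0.05 = 4.8.
With dosing unchanged, steady-state concentration scales as 1/CL: 77.5 / 4.8 = 16.1 ng/mL.

16.1 ng/mL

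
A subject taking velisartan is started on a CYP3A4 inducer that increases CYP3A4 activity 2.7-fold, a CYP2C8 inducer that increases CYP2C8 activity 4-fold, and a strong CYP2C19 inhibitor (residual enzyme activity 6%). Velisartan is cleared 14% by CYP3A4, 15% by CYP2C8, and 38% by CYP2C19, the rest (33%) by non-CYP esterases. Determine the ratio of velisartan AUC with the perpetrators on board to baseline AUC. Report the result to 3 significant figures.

0.751

CYP3A4: 0.14 × 2.7 = 0.378
CYP2C8: 0.15 × 4 = 0.6
CYP2C19: 0.38 × 0.06 = 0.0228
Other: 0.33 (unchanged)
CL_new/CL_old = 0.378 + 0.6 + 0.0228 + 0.33 = 1.3308.
Because AUC varies inversely with clearance, the combined effect is 1 / 1.3308 = 0.751.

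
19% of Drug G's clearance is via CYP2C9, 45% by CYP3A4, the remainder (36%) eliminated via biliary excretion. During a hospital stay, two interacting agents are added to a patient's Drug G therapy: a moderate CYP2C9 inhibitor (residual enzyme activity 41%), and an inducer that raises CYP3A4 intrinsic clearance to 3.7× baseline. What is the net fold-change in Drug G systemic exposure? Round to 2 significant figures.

0.48

The CYP2C9 pathway (19% of clearance) falls to 0.41× activity: 0.19 × 0.41 = 0.0779.
The CYP3A4 pathway (45% of clearance) increases to 3.7× activity: 0.45 × 3.7 = 1.665.
The remaining 36% of clearance is unaffected.
Relative clearance = 0.0779 + 1.665 + 0.36 = 2.1029.
Because systemic exposure varies inversely with clearance, the combined effect is 1 / 2.1029 = 0.48.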